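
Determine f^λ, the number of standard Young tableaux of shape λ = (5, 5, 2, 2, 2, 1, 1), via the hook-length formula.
# SYT of shape (5, 5, 2, 2, 2, 1, 1) = 5012280

Hook-length formula: f^λ = n! / Π hook(c), product over all cells c of the Young diagram. For λ = (5, 5, 2, 2, 2, 1, 1), n = 18 boxes. Hook lengths by row (left-to-right, top-to-bottom): [11, 8, 4, 3, 2]; [10, 7, 3, 2, 1]; [6, 3]; [5, 2]; [4, 1]; [2]; [1]. Product of hooks = 1277337600. So f^λ = 18! / 1277337600 = 6402373705728000 / 1277337600 = 5012280.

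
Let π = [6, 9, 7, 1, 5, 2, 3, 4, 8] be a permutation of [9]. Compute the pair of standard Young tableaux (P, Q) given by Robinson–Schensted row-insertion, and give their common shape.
P = [1, 2, 3, 4, 8] / [5, 7] / [6] / [9];  Q = [1, 2, 7, 8, 9] / [3, 5] / [4] / [6];  common shape = (5, 2, 1, 1)

Row-insert the values π_1, π_2, … into P one at a time, bumping the leftmost entry strictly greater than the inserted value down to the next row. The recording tableau Q records, in position (i, j), the step at which that cell was added to P.
  Insert 6 (step 1): P = [6];  Q = [1]
  Insert 9 (step 2): P = [6, 9];  Q = [1, 2]
  Insert 7 (step 3): P = [6, 7] / [9];  Q = [1, 2] / [3]
  Insert 1 (step 4): P = [1, 7] / [6] / [9];  Q = [1, 2] / [3] / [4]
  Insert 5 (step 5): P = [1, 5] / [6, 7] / [9];  Q = [1, 2] / [3, 5] / [4]
  Insert 2 (step 6): P = [1, 2] / [5, 7] / [6] / [9];  Q = [1, 2] / [3, 5] / [4] / [6]
  Insert 3 (step 7): P = [1, 2, 3] / [5, 7] / [6] / [9];  Q = [1, 2, 7] / [3, 5] / [4] / [6]
  Insert 4 (step 8): P = [1, 2, 3, 4] / [5, 7] / [6] / [9];  Q = [1, 2, 7, 8] / [3, 5] / [4] / [6]
  Insert 8 (step 9): P = [1, 2, 3, 4, 8] / [5, 7] / [6] / [9];  Q = [1, 2, 7, 8, 9] / [3, 5] / [4] / [6]
Final shape: (5, 2, 1, 1).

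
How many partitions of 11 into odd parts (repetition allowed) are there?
p_odd(11) = 12

Partitions of 11 using only odd parts 1, 3, 5, …: 11, 9+1+1, 7+3+1, 7+1+1+1+1, 5+5+1, 5+3+3, 5+3+1+1+1, 5+1+1+1+1+1+1, 3+3+3+1+1, 3+3+1+1+1+1+1, 3+1+1+1+1+1+1+1+1, 1+1+1+1+1+1+1+1+1+1+1. There are 12. (Euler: this equals q(11), the number of distinct-part partitions.)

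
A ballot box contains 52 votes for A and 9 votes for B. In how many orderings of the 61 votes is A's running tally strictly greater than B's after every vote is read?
Strict-lead orderings = 12224521815

Total orderings of the 61 votes with 52 for A: C(61, 52) = 17341763505. By the Bertrand ballot formula (Cycle Lemma / reflection principle), the number of orderings in which A is strictly ahead of B throughout is (p − q)/(p + q) · C(p + q, p) = (52 − 9)/(52 + 9) · 17341763505 = 12224521815.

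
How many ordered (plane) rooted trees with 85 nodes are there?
C_84 = 270557451039395118028642463289168566420671280440

These ordered rooted trees are counted by the Catalan number C_n = (1/(n + 1)) · C(2n, n). For n = 84: C_84 = (1/85) · C(168, 84) = 22997383338348585032434609379579328145757058837400/85 = 270557451039395118028642463289168566420671280440.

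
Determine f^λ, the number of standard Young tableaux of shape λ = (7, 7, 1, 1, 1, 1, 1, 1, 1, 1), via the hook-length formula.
# SYT of shape (7, 7, 1, 1, 1, 1, 1, 1, 1, 1) = 32008977

Hook-length formula: f^λ = n! / Π hook(c), product over all cells c of the Young diagram. For λ = (7, 7, 1, 1, 1, 1, 1, 1, 1, 1), n = 22 boxes. Hook lengths by row (left-to-right, top-to-bottom): [16, 7, 6, 5, 4, 3, 2]; [15, 6, 5, 4, 3, 2, 1]; [8]; [7]; [6]; [5]; [4]; [3]; [2]; [1]. Product of hooks = 35115171840000. So f^λ = 22! / 35115171840000 = 1124000727777607680000 / 35115171840000 = 32008977.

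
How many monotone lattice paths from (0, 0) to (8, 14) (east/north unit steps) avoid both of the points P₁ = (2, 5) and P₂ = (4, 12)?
Number of paths = 198705

Inclusion–exclusion. Total paths: C(22, 8) = 319770. Through P₁: C(7, 2)·C(15, 6) = 105105. Through P₂: C(16, 4)·C(6, 4) = 27300. Since P₁ is strictly southwest of P₂, a monotone path through both must visit P₁ then P₂; paths through both = C(7, 2)·C(9, 2)·C(6, 4) = 11340. Avoid both = 319770 − 105105 − 27300 + 11340 = 198705.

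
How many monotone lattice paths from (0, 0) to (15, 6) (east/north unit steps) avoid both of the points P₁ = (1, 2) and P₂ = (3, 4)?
Number of paths = 43537

Inclusion–exclusion. Total paths: C(21, 15) = 54264. Through P₁: C(3, 1)·C(18, 14) = 9180. Through P₂: C(7, 3)·C(14, 12) = 3185. Since P₁ is strictly southwest of P₂, a monotone path through both must visit P₁ then P₂; paths through both = C(3, 1)·C(4, 2)·C(14, 12) = 1638. Avoid both = 54264 − 9180 − 3185 + 1638 = 43537.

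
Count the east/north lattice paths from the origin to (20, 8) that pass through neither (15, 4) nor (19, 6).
Number of paths = 2262849

Inclusion–exclusion. Total paths: C(28, 20) = 3108105. Through P₁: C(19, 15)·C(9, 5) = 488376. Through P₂: C(25, 19)·C(3, 1) = 531300. Since P₁ is strictly southwest of P₂, a monotone path through both must visit P₁ then P₂; paths through both = C(19, 15)·C(6, 4)·C(3, 1) = 174420. Avoid both = 3108105 − 488376 − 531300 + 174420 = 2262849.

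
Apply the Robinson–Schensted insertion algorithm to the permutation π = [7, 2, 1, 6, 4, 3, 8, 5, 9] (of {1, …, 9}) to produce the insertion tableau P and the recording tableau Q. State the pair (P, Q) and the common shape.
P = [1, 3, 5, 9] / [2, 4, 8] / [6] / [7];  Q = [1, 4, 7, 9] / [2, 5, 8] / [3] / [6];  common shape = (4, 3, 1, 1)

Row-insert the values π_1, π_2, … into P one at a time, bumping the leftmost entry strictly greater than the inserted value down to the next row. The recording tableau Q records, in position (i, j), the step at which that cell was added to P.
  Insert 7 (step 1): P = [7];  Q = [1]
  Insert 2 (step 2): P = [2] / [7];  Q = [1] / [2]
  Insert 1 (step 3): P = [1] / [2] / [7];  Q = [1] / [2] / [3]
  Insert 6 (step 4): P = [1, 6] / [2] / [7];  Q = [1, 4] / [2] / [3]
  Insert 4 (step 5): P = [1, 4] / [2, 6] / [7];  Q = [1, 4] / [2, 5] / [3]
  Insert 3 (step 6): P = [1, 3] / [2, 4] / [6] / [7];  Q = [1, 4] / [2, 5] / [3] / [6]
  Insert 8 (step 7): P = [1, 3, 8] / [2, 4] / [6] / [7];  Q = [1, 4, 7] / [2, 5] / [3] / [6]
  Insert 5 (step 8): P = [1, 3, 5] / [2, 4, 8] / [6] / [7];  Q = [1, 4, 7] / [2, 5, 8] / [3] / [6]
  Insert 9 (step 9): P = [1, 3, 5, 9] / [2, 4, 8] / [6] / [7];  Q = [1, 4, 7, 9] / [2, 5, 8] / [3] / [6]
Final shape: (4, 3, 1, 1).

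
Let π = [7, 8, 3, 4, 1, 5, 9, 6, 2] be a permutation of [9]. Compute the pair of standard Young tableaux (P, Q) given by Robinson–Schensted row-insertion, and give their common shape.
P = [1, 2, 5, 6] / [3, 4, 9] / [7, 8];  Q = [1, 2, 6, 7] / [3, 4, 8] / [5, 9];  common shape = (4, 3, 2)

Row-insert the values π_1, π_2, … into P one at a time, bumping the leftmost entry strictly greater than the inserted value down to the next row. The recording tableau Q records, in position (i, j), the step at which that cell was added to P.
  Insert 7 (step 1): P = [7];  Q = [1]
  Insert 8 (step 2): P = [7, 8];  Q = [1, 2]
  Insert 3 (step 3): P = [3, 8] / [7];  Q = [1, 2] / [3]
  Insert 4 (step 4): P = [3, 4] / [7, 8];  Q = [1, 2] / [3, 4]
  Insert 1 (step 5): P = [1, 4] / [3, 8] / [7];  Q = [1, 2] / [3, 4] / [5]
  Insert 5 (step 6): P = [1, 4, 5] / [3, 8] / [7];  Q = [1, 2, 6] / [3, 4] / [5]
  Insert 9 (step 7): P = [1, 4, 5, 9] / [3, 8] / [7];  Q = [1, 2, 6, 7] / [3, 4] / [5]
  Insert 6 (step 8): P = [1, 4, 5, 6] / [3, 8, 9] / [7];  Q = [1, 2, 6, 7] / [3, 4, 8] / [5]
  Insert 2 (step 9): P = [1, 2, 5, 6] / [3, 4, 9] / [7, 8];  Q = [1, 2, 6, 7] / [3, 4, 8] / [5, 9]
Final shape: (4, 3, 2).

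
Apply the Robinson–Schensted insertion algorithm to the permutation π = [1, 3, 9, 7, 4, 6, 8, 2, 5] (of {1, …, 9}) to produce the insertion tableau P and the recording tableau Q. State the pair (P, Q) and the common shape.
P = [1, 2, 4, 5, 8] / [3, 6] / [7] / [9];  Q = [1, 2, 3, 6, 7] / [4, 9] / [5] / [8];  common shape = (5, 2, 1, 1)

Row-insert the values π_1, π_2, … into P one at a time, bumping the leftmost entry strictly greater than the inserted value down to the next row. The recording tableau Q records, in position (i, j), the step at which that cell was added to P.
  Insert 1 (step 1): P = [1];  Q = [1]
  Insert 3 (step 2): P = [1, 3];  Q = [1, 2]
  Insert 9 (step 3): P = [1, 3, 9];  Q = [1, 2, 3]
  Insert 7 (step 4): P = [1, 3, 7] / [9];  Q = [1, 2, 3] / [4]
  Insert 4 (step 5): P = [1, 3, 4] / [7] / [9];  Q = [1, 2, 3] / [4] / [5]
  Insert 6 (step 6): P = [1, 3, 4, 6] / [7] / [9];  Q = [1, 2, 3, 6] / [4] / [5]
  Insert 8 (step 7): P = [1, 3, 4, 6, 8] / [7] / [9];  Q = [1, 2, 3, 6, 7] / [4] / [5]
  Insert 2 (step 8): P = [1, 2, 4, 6, 8] / [3] / [7] / [9];  Q = [1, 2, 3, 6, 7] / [4] / [5] / [8]
  Insert 5 (step 9): P = [1, 2, 4, 5, 8] / [3, 6] / [7] / [9];  Q = [1, 2, 3, 6, 7] / [4, 9] / [5] / [8]
Final shape: (5, 2, 1, 1).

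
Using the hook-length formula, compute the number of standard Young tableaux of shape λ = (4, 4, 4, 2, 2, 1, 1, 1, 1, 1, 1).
# SYT of shape (4, 4, 4, 2, 2, 1, 1, 1, 1, 1, 1) = 164148600

Hook-length formula: f^λ = n! / Π hook(c), product over all cells c of the Young diagram. For λ = (4, 4, 4, 2, 2, 1, 1, 1, 1, 1, 1), n = 22 boxes. Hook lengths by row (left-to-right, top-to-bottom): [14, 7, 4, 3]; [13, 6, 3, 2]; [12, 5, 2, 1]; [9, 2]; [8, 1]; [6]; [5]; [4]; [3]; [2]; [1]. Product of hooks = 6847458508800. So f^λ = 22! / 6847458508800 = 1124000727777607680000 / 6847458508800 = 164148600.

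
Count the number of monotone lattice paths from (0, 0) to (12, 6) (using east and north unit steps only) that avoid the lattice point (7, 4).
Number of paths = 11634

Total paths from (0, 0) to (12, 6): C(18, 12) = 18564. Paths through (7, 4): (paths (0, 0) → (7, 4)) × (paths (7, 4) → (12, 6)) = C(11, 7) · C(7, 5) = 330 · 21 = 6930. Avoidance count = 18564 − 6930 = 11634.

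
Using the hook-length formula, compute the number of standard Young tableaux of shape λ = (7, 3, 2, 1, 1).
# SYT of shape (7, 3, 2, 1, 1) = 47775

Hook-length formula: f^λ = n! / Π hook(c), product over all cells c of the Young diagram. For λ = (7, 3, 2, 1, 1), n = 14 boxes. Hook lengths by row (left-to-right, top-to-bottom): [11, 8, 6, 4, 3, 2, 1]; [6, 3, 1]; [4, 1]; [2]; [1]. Product of hooks = 1824768. So f^λ = 14! / 1824768 = 87178291200 / 1824768 = 47775.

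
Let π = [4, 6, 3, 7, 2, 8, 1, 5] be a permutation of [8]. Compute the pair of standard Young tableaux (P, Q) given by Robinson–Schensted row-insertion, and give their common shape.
P = [1, 5, 7, 8] / [2, 6] / [3] / [4];  Q = [1, 2, 4, 6] / [3, 8] / [5] / [7];  common shape = (4, 2, 1, 1)

Row-insert the values π_1, π_2, … into P one at a time, bumping the leftmost entry strictly greater than the inserted value down to the next row. The recording tableau Q records, in position (i, j), the step at which that cell was added to P.
  Insert 4 (step 1): P = [4];  Q = [1]
  Insert 6 (step 2): P = [4, 6];  Q = [1, 2]
  Insert 3 (step 3): P = [3, 6] / [4];  Q = [1, 2] / [3]
  Insert 7 (step 4): P = [3, 6, 7] / [4];  Q = [1, 2, 4] / [3]
  Insert 2 (step 5): P = [2, 6, 7] / [3] / [4];  Q = [1, 2, 4] / [3] / [5]
  Insert 8 (step 6): P = [2, 6, 7, 8] / [3] / [4];  Q = [1, 2, 4, 6] / [3] / [5]
  Insert 1 (step 7): P = [1, 6, 7, 8] / [2] / [3] / [4];  Q = [1, 2, 4, 6] / [3] / [5] / [7]
  Insert 5 (step 8): P = [1, 5, 7, 8] / [2, 6] / [3] / [4];  Q = [1, 2, 4, 6] / [3, 8] / [5] / [7]
Final shape: (4, 2, 1, 1).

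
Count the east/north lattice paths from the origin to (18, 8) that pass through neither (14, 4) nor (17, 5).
Number of paths = 1291699

Inclusion–exclusion. Total paths: C(26, 18) = 1562275. Through P₁: C(18, 14)·C(8, 4) = 214200. Through P₂: C(22, 17)·C(4, 1) = 105336. Since P₁ is strictly southwest of P₂, a monotone path through both must visit P₁ then P₂; paths through both = C(18, 14)·C(4, 3)·C(4, 1) = 48960. Avoid both = 1562275 − 214200 − 105336 + 48960 = 1291699.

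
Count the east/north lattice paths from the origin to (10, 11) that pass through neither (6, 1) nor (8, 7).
Number of paths = 252124

Inclusion–exclusion. Total paths: C(21, 10) = 352716. Through P₁: C(7, 6)·C(14, 4) = 7007. Through P₂: C(15, 8)·C(6, 2) = 96525. Since P₁ is strictly southwest of P₂, a monotone path through both must visit P₁ then P₂; paths through both = C(7, 6)·C(8, 2)·C(6, 2) = 2940. Avoid both = 352716 − 7007 − 96525 + 2940 = 252124.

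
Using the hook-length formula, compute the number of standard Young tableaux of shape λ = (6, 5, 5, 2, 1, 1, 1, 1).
# SYT of shape (6, 5, 5, 2, 1, 1, 1, 1) = 1316173320

Hook-length formula: f^λ = n! / Π hook(c), product over all cells c of the Young diagram. For λ = (6, 5, 5, 2, 1, 1, 1, 1), n = 22 boxes. Hook lengths by row (left-to-right, top-to-bottom): [13, 8, 6, 5, 4, 1]; [11, 6, 4, 3, 2]; [10, 5, 3, 2, 1]; [6, 1]; [4]; [3]; [2]; [1]. Product of hooks = 853991424000. So f^λ = 22! / 853991424000 = 1124000727777607680000 / 853991424000 = 1316173320.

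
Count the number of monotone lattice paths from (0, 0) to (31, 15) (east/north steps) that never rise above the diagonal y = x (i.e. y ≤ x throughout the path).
Number of paths = 271861216539

By the reflection principle (André's argument), the number of monotone paths to (31, 15) with n ≤ m that never go above y = x is C(46, 31) − C(46, 32) = 511738760544 − 239877544005 = 271861216539.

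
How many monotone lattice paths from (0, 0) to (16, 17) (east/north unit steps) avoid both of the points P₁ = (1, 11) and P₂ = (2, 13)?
Number of paths = 1165940802

Inclusion–exclusion. Total paths: C(33, 16) = 1166803110. Through P₁: C(12, 1)·C(21, 15) = 651168. Through P₂: C(15, 2)·C(18, 14) = 321300. Since P₁ is strictly southwest of P₂, a monotone path through both must visit P₁ then P₂; paths through both = C(12, 1)·C(3, 1)·C(18, 14) = 110160. Avoid both = 1166803110 − 651168 − 321300 + 110160 = 1165940802.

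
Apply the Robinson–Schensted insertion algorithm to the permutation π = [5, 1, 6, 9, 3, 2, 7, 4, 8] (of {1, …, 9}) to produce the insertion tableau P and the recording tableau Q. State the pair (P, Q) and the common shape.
P = [1, 2, 4, 8] / [3, 6, 7] / [5, 9];  Q = [1, 3, 4, 9] / [2, 5, 7] / [6, 8];  common shape = (4, 3, 2)

Row-insert the values π_1, π_2, … into P one at a time, bumping the leftmost entry strictly greater than the inserted value down to the next row. The recording tableau Q records, in position (i, j), the step at which that cell was added to P.
  Insert 5 (step 1): P = [5];  Q = [1]
  Insert 1 (step 2): P = [1] / [5];  Q = [1] / [2]
  Insert 6 (step 3): P = [1, 6] / [5];  Q = [1, 3] / [2]
  Insert 9 (step 4): P = [1, 6, 9] / [5];  Q = [1, 3, 4] / [2]
  Insert 3 (step 5): P = [1, 3, 9] / [5, 6];  Q = [1, 3, 4] / [2, 5]
  Insert 2 (step 6): P = [1, 2, 9] / [3, 6] / [5];  Q = [1, 3, 4] / [2, 5] / [6]
  Insert 7 (step 7): P = [1, 2, 7] / [3, 6, 9] / [5];  Q = [1, 3, 4] / [2, 5, 7] / [6]
  Insert 4 (step 8): P = [1, 2, 4] / [3, 6, 7] / [5, 9];  Q = [1, 3, 4] / [2, 5, 7] / [6, 8]
  Insert 8 (step 9): P = [1, 2, 4, 8] / [3, 6, 7] / [5, 9];  Q = [1, 3, 4, 9] / [2, 5, 7] / [6, 8]
Final shape: (4, 3, 2).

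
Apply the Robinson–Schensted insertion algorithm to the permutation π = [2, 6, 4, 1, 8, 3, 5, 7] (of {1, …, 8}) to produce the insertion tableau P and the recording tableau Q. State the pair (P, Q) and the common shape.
P = [1, 3, 5, 7] / [2, 4, 8] / [6];  Q = [1, 2, 5, 8] / [3, 6, 7] / [4];  common shape = (4, 3, 1)

Row-insert the values π_1, π_2, … into P one at a time, bumping the leftmost entry strictly greater than the inserted value down to the next row. The recording tableau Q records, in position (i, j), the step at which that cell was added to P.
  Insert 2 (step 1): P = [2];  Q = [1]
  Insert 6 (step 2): P = [2, 6];  Q = [1, 2]
  Insert 4 (step 3): P = [2, 4] / [6];  Q = [1, 2] / [3]
  Insert 1 (step 4): P = [1, 4] / [2] / [6];  Q = [1, 2] / [3] / [4]
  Insert 8 (step 5): P = [1, 4, 8] / [2] / [6];  Q = [1, 2, 5] / [3] / [4]
  Insert 3 (step 6): P = [1, 3, 8] / [2, 4] / [6];  Q = [1, 2, 5] / [3, 6] / [4]
  Insert 5 (step 7): P = [1, 3, 5] / [2, 4, 8] / [6];  Q = [1, 2, 5] / [3, 6, 7] / [4]
  Insert 7 (step 8): P = [1, 3, 5, 7] / [2, 4, 8] / [6];  Q = [1, 2, 5, 8] / [3, 6, 7] / [4]
Final shape: (4, 3, 1).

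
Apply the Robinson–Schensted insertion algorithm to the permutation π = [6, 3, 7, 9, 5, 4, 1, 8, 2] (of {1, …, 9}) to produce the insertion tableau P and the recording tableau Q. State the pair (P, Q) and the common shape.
P = [1, 2, 8] / [3, 4, 9] / [5, 7] / [6];  Q = [1, 3, 4] / [2, 5, 8] / [6, 9] / [7];  common shape = (3, 3, 2, 1)

Row-insert the values π_1, π_2, … into P one at a time, bumping the leftmost entry strictly greater than the inserted value down to the next row. The recording tableau Q records, in position (i, j), the step at which that cell was added to P.
  Insert 6 (step 1): P = [6];  Q = [1]
  Insert 3 (step 2): P = [3] / [6];  Q = [1] / [2]
  Insert 7 (step 3): P = [3, 7] / [6];  Q = [1, 3] / [2]
  Insert 9 (step 4): P = [3, 7, 9] / [6];  Q = [1, 3, 4] / [2]
  Insert 5 (step 5): P = [3, 5, 9] / [6, 7];  Q = [1, 3, 4] / [2, 5]
  Insert 4 (step 6): P = [3, 4, 9] / [5, 7] / [6];  Q = [1, 3, 4] / [2, 5] / [6]
  Insert 1 (step 7): P = [1, 4, 9] / [3, 7] / [5] / [6];  Q = [1, 3, 4] / [2, 5] / [6] / [7]
  Insert 8 (step 8): P = [1, 4, 8] / [3, 7, 9] / [5] / [6];  Q = [1, 3, 4] / [2, 5, 8] / [6] / [7]
  Insert 2 (step 9): P = [1, 2, 8] / [3, 4, 9] / [5, 7] / [6];  Q = [1, 3, 4] / [2, 5, 8] / [6, 9] / [7]
Final shape: (3, 3, 2, 1).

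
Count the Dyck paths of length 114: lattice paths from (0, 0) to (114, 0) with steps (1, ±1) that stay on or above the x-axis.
C_57 = 26700952856774851904245220912664

These Dyck paths are counted by the Catalan number C_n = (1/(n + 1)) · C(2n, n). For n = 57: C_57 = (1/58) · C(114, 57) = 1548655265692941410446222812934512/58 = 26700952856774851904245220912664.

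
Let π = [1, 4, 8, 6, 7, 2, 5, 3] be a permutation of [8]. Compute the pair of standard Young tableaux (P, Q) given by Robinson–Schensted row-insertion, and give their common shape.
P = [1, 2, 3, 7] / [4, 5] / [6] / [8];  Q = [1, 2, 3, 5] / [4, 7] / [6] / [8];  common shape = (4, 2, 1, 1)

Row-insert the values π_1, π_2, … into P one at a time, bumping the leftmost entry strictly greater than the inserted value down to the next row. The recording tableau Q records, in position (i, j), the step at which that cell was added to P.
  Insert 1 (step 1): P = [1];  Q = [1]
  Insert 4 (step 2): P = [1, 4];  Q = [1, 2]
  Insert 8 (step 3): P = [1, 4, 8];  Q = [1, 2, 3]
  Insert 6 (step 4): P = [1, 4, 6] / [8];  Q = [1, 2, 3] / [4]
  Insert 7 (step 5): P = [1, 4, 6, 7] / [8];  Q = [1, 2, 3, 5] / [4]
  Insert 2 (step 6): P = [1, 2, 6, 7] / [4] / [8];  Q = [1, 2, 3, 5] / [4] / [6]
  Insert 5 (step 7): P = [1, 2, 5, 7] / [4, 6] / [8];  Q = [1, 2, 3, 5] / [4, 7] / [6]
  Insert 3 (step 8): P = [1, 2, 3, 7] / [4, 5] / [6] / [8];  Q = [1, 2, 3, 5] / [4, 7] / [6] / [8]
Final shape: (4, 2, 1, 1).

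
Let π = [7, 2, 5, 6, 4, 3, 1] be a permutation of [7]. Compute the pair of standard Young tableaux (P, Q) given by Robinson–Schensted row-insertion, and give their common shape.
P = [1, 3, 6] / [2] / [4] / [5] / [7];  Q = [1, 3, 4] / [2] / [5] / [6] / [7];  common shape = (3, 1, 1, 1, 1)

Row-insert the values π_1, π_2, … into P one at a time, bumping the leftmost entry strictly greater than the inserted value down to the next row. The recording tableau Q records, in position (i, j), the step at which that cell was added to P.
  Insert 7 (step 1): P = [7];  Q = [1]
  Insert 2 (step 2): P = [2] / [7];  Q = [1] / [2]
  Insert 5 (step 3): P = [2, 5] / [7];  Q = [1, 3] / [2]
  Insert 6 (step 4): P = [2, 5, 6] / [7];  Q = [1, 3, 4] / [2]
  Insert 4 (step 5): P = [2, 4, 6] / [5] / [7];  Q = [1, 3, 4] / [2] / [5]
  Insert 3 (step 6): P = [2, 3, 6] / [4] / [5] / [7];  Q = [1, 3, 4] / [2] / [5] / [6]
  Insert 1 (step 7): P = [1, 3, 6] / [2] / [4] / [5] / [7];  Q = [1, 3, 4] / [2] / [5] / [6] / [7]
Final shape: (3, 1, 1, 1, 1).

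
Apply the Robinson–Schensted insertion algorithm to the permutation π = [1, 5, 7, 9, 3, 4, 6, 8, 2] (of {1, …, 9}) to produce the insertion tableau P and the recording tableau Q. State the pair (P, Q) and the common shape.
P = [1, 2, 4, 6, 8] / [3, 7, 9] / [5];  Q = [1, 2, 3, 4, 8] / [5, 6, 7] / [9];  common shape = (5, 3, 1)

Row-insert the values π_1, π_2, … into P one at a time, bumping the leftmost entry strictly greater than the inserted value down to the next row. The recording tableau Q records, in position (i, j), the step at which that cell was added to P.
  Insert 1 (step 1): P = [1];  Q = [1]
  Insert 5 (step 2): P = [1, 5];  Q = [1, 2]
  Insert 7 (step 3): P = [1, 5, 7];  Q = [1, 2, 3]
  Insert 9 (step 4): P = [1, 5, 7, 9];  Q = [1, 2, 3, 4]
  Insert 3 (step 5): P = [1, 3, 7, 9] / [5];  Q = [1, 2, 3, 4] / [5]
  Insert 4 (step 6): P = [1, 3, 4, 9] / [5, 7];  Q = [1, 2, 3, 4] / [5, 6]
  Insert 6 (step 7): P = [1, 3, 4, 6] / [5, 7, 9];  Q = [1, 2, 3, 4] / [5, 6, 7]
  Insert 8 (step 8): P = [1, 3, 4, 6, 8] / [5, 7, 9];  Q = [1, 2, 3, 4, 8] / [5, 6, 7]
  Insert 2 (step 9): P = [1, 2, 4, 6, 8] / [3, 7, 9] / [5];  Q = [1, 2, 3, 4, 8] / [5, 6, 7] / [9]
Final shape: (5, 3, 1).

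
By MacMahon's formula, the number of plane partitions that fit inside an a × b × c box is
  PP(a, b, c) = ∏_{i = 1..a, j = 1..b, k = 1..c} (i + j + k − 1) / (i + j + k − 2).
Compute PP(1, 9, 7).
PP(1, 9, 7) = 11440

Evaluate the triple product over i = 1..1, j = 1..9, k = 1..7. The factors are (2/1) · (3/2) · (4/3) · (5/4) · (6/5) · (7/6) · (8/7) · (3/2) · … (63 factors total). The numerators and denominators telescope so the product is an integer; carrying out the multiplication exactly gives PP(1, 9, 7) = 11440.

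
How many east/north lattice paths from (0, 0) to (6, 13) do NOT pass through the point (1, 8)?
Number of paths = 24864

Total paths from (0, 0) to (6, 13): C(19, 6) = 27132. Paths through (1, 8): (paths (0, 0) → (1, 8)) × (paths (1, 8) → (6, 13)) = C(9, 1) · C(10, 5) = 9 · 252 = 2268. Avoidance count = 27132 − 2268 = 24864.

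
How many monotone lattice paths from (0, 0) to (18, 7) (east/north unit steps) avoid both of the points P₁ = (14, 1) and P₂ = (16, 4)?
Number of paths = 430600

Inclusion–exclusion. Total paths: C(25, 18) = 480700. Through P₁: C(15, 14)·C(10, 4) = 3150. Through P₂: C(20, 16)·C(5, 2) = 48450. Since P₁ is strictly southwest of P₂, a monotone path through both must visit P₁ then P₂; paths through both = C(15, 14)·C(5, 2)·C(5, 2) = 1500. Avoid both = 480700 − 3150 − 48450 + 1500 = 430600.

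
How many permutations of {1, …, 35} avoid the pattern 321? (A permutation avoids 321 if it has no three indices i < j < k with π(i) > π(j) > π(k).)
C_35 = 3116285494907301262

These 321-avoiding permutations are counted by the Catalan number C_n = (1/(n + 1)) · C(2n, n). For n = 35: C_35 = (1/36) · C(70, 35) = 112186277816662845432/36 = 3116285494907301262.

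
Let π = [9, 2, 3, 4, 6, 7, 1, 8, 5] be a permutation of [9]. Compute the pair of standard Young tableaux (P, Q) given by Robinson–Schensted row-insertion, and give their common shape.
P = [1, 3, 4, 5, 7, 8] / [2, 6] / [9];  Q = [1, 3, 4, 5, 6, 8] / [2, 9] / [7];  common shape = (6, 2, 1)

Row-insert the values π_1, π_2, … into P one at a time, bumping the leftmost entry strictly greater than the inserted value down to the next row. The recording tableau Q records, in position (i, j), the step at which that cell was added to P.
  Insert 9 (step 1): P = [9];  Q = [1]
  Insert 2 (step 2): P = [2] / [9];  Q = [1] / [2]
  Insert 3 (step 3): P = [2, 3] / [9];  Q = [1, 3] / [2]
  Insert 4 (step 4): P = [2, 3, 4] / [9];  Q = [1, 3, 4] / [2]
  Insert 6 (step 5): P = [2, 3, 4, 6] / [9];  Q = [1, 3, 4, 5] / [2]
  Insert 7 (step 6): P = [2, 3, 4, 6, 7] / [9];  Q = [1, 3, 4, 5, 6] / [2]
  Insert 1 (step 7): P = [1, 3, 4, 6, 7] / [2] / [9];  Q = [1, 3, 4, 5, 6] / [2] / [7]
  Insert 8 (step 8): P = [1, 3, 4, 6, 7, 8] / [2] / [9];  Q = [1, 3, 4, 5, 6, 8] / [2] / [7]
  Insert 5 (step 9): P = [1, 3, 4, 5, 7, 8] / [2, 6] / [9];  Q = [1, 3, 4, 5, 6, 8] / [2, 9] / [7]
Final shape: (6, 2, 1).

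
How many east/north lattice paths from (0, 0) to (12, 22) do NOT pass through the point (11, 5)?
Number of paths = 548275416

Total paths from (0, 0) to (12, 22): C(34, 12) = 548354040. Paths through (11, 5): (paths (0, 0) → (11, 5)) × (paths (11, 5) → (12, 22)) = C(16, 11) · C(18, 1) = 4368 · 18 = 78624. Avoidance count = 548354040 − 78624 = 548275416.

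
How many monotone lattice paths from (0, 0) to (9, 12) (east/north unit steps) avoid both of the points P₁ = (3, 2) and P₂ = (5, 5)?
Number of paths = 163690

Inclusion–exclusion. Total paths: C(21, 9) = 293930. Through P₁: C(5, 3)·C(16, 6) = 80080. Through P₂: C(10, 5)·C(11, 4) = 83160. Since P₁ is strictly southwest of P₂, a monotone path through both must visit P₁ then P₂; paths through both = C(5, 3)·C(5, 2)·C(11, 4) = 33000. Avoid both = 293930 − 80080 − 83160 + 33000 = 163690.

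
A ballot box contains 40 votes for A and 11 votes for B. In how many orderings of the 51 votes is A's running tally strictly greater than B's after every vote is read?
Strict-lead orderings = 27081460630

Total orderings of the 51 votes with 40 for A: C(51, 40) = 47626016970. By the Bertrand ballot formula (Cycle Lemma / reflection principle), the number of orderings in which A is strictly ahead of B throughout is (p − q)/(p + q) · C(p + q, p) = (40 − 11)/(40 + 11) · 47626016970 = 27081460630.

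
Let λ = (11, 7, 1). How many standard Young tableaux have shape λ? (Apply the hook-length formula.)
# SYT of shape (11, 7, 1) = 203490

Hook-length formula: f^λ = n! / Π hook(c), product over all cells c of the Young diagram. For λ = (11, 7, 1), n = 19 boxes. Hook lengths by row (left-to-right, top-to-bottom): [13, 11, 10, 9, 8, 7, 6, 4, 3, 2, 1]; [8, 6, 5, 4, 3, 2, 1]; [1]. Product of hooks = 597793996800. So f^λ = 19! / 597793996800 = 121645100408832000 / 597793996800 = 203490.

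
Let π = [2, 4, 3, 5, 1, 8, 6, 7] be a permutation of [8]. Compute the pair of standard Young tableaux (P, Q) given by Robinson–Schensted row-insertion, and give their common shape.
P = [1, 3, 5, 6, 7] / [2, 8] / [4];  Q = [1, 2, 4, 6, 8] / [3, 7] / [5];  common shape = (5, 2, 1)

Row-insert the values π_1, π_2, … into P one at a time, bumping the leftmost entry strictly greater than the inserted value down to the next row. The recording tableau Q records, in position (i, j), the step at which that cell was added to P.
  Insert 2 (step 1): P = [2];  Q = [1]
  Insert 4 (step 2): P = [2, 4];  Q = [1, 2]
  Insert 3 (step 3): P = [2, 3] / [4];  Q = [1, 2] / [3]
  Insert 5 (step 4): P = [2, 3, 5] / [4];  Q = [1, 2, 4] / [3]
  Insert 1 (step 5): P = [1, 3, 5] / [2] / [4];  Q = [1, 2, 4] / [3] / [5]
  Insert 8 (step 6): P = [1, 3, 5, 8] / [2] / [4];  Q = [1, 2, 4, 6] / [3] / [5]
  Insert 6 (step 7): P = [1, 3, 5, 6] / [2, 8] / [4];  Q = [1, 2, 4, 6] / [3, 7] / [5]
  Insert 7 (step 8): P = [1, 3, 5, 6, 7] / [2, 8] / [4];  Q = [1, 2, 4, 6, 8] / [3, 7] / [5]
Final shape: (5, 2, 1).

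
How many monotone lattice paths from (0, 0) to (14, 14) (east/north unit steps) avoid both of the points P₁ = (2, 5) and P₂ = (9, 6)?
Number of paths = 27718851

Inclusion–exclusion. Total paths: C(28, 14) = 40116600. Through P₁: C(7, 2)·C(21, 12) = 6172530. Through P₂: C(15, 9)·C(13, 5) = 6441435. Since P₁ is strictly southwest of P₂, a monotone path through both must visit P₁ then P₂; paths through both = C(7, 2)·C(8, 7)·C(13, 5) = 216216. Avoid both = 40116600 − 6172530 − 6441435 + 216216 = 27718851.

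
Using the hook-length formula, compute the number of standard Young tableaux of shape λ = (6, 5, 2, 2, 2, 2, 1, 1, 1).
# SYT of shape (6, 5, 2, 2, 2, 2, 1, 1, 1) = 960269310

Hook-length formula: f^λ = n! / Π hook(c), product over all cells c of the Young diagram. For λ = (6, 5, 2, 2, 2, 2, 1, 1, 1), n = 22 boxes. Hook lengths by row (left-to-right, top-to-bottom): [14, 10, 5, 4, 3, 1]; [12, 8, 3, 2, 1]; [8, 4]; [7, 3]; [6, 2]; [5, 1]; [3]; [2]; [1]. Product of hooks = 1170505728000. So f^λ = 22! / 1170505728000 = 1124000727777607680000 / 1170505728000 = 960269310.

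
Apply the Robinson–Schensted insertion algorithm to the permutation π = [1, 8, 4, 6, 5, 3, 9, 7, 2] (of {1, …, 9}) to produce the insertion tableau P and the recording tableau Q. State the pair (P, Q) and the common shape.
P = [1, 2, 5, 7] / [3, 9] / [4] / [6] / [8];  Q = [1, 2, 4, 7] / [3, 8] / [5] / [6] / [9];  common shape = (4, 2, 1, 1, 1)

Row-insert the values π_1, π_2, … into P one at a time, bumping the leftmost entry strictly greater than the inserted value down to the next row. The recording tableau Q records, in position (i, j), the step at which that cell was added to P.
  Insert 1 (step 1): P = [1];  Q = [1]
  Insert 8 (step 2): P = [1, 8];  Q = [1, 2]
  Insert 4 (step 3): P = [1, 4] / [8];  Q = [1, 2] / [3]
  Insert 6 (step 4): P = [1, 4, 6] / [8];  Q = [1, 2, 4] / [3]
  Insert 5 (step 5): P = [1, 4, 5] / [6] / [8];  Q = [1, 2, 4] / [3] / [5]
  Insert 3 (step 6): P = [1, 3, 5] / [4] / [6] / [8];  Q = [1, 2, 4] / [3] / [5] / [6]
  Insert 9 (step 7): P = [1, 3, 5, 9] / [4] / [6] / [8];  Q = [1, 2, 4, 7] / [3] / [5] / [6]
  Insert 7 (step 8): P = [1, 3, 5, 7] / [4, 9] / [6] / [8];  Q = [1, 2, 4, 7] / [3, 8] / [5] / [6]
  Insert 2 (step 9): P = [1, 2, 5, 7] / [3, 9] / [4] / [6] / [8];  Q = [1, 2, 4, 7] / [3, 8] / [5] / [6] / [9]
Final shape: (4, 2, 1, 1, 1).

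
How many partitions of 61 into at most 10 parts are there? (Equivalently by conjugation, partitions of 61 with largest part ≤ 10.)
p(61, parts ≤ 10) = 217280

Use the recurrence p(n, m) = p(n, m−1) + p(n−m, m): either the largest part is < m (count p(n, m−1)) or the largest part is exactly m (remove one copy of m, count p(n−m, m)). With p(0, ·) = 1 this gives p(61, parts ≤ 10) = 217280. (By conjugating Young diagrams, this also counts partitions of 61 into at most 10 parts.)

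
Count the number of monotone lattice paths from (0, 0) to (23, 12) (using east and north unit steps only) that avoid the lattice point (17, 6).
Number of paths = 741176772

Total paths from (0, 0) to (23, 12): C(35, 23) = 834451800. Paths through (17, 6): (paths (0, 0) → (17, 6)) × (paths (17, 6) → (23, 12)) = C(23, 17) · C(12, 6) = 100947 · 924 = 93275028. Avoidance count = 834451800 − 93275028 = 741176772.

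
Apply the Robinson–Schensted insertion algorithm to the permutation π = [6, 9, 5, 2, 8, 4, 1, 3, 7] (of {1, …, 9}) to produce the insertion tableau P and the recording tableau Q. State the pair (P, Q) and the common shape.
P = [1, 3, 7] / [2, 4] / [5, 8] / [6, 9];  Q = [1, 2, 9] / [3, 5] / [4, 6] / [7, 8];  common shape = (3, 2, 2, 2)

Row-insert the values π_1, π_2, … into P one at a time, bumping the leftmost entry strictly greater than the inserted value down to the next row. The recording tableau Q records, in position (i, j), the step at which that cell was added to P.
  Insert 6 (step 1): P = [6];  Q = [1]
  Insert 9 (step 2): P = [6, 9];  Q = [1, 2]
  Insert 5 (step 3): P = [5, 9] / [6];  Q = [1, 2] / [3]
  Insert 2 (step 4): P = [2, 9] / [5] / [6];  Q = [1, 2] / [3] / [4]
  Insert 8 (step 5): P = [2, 8] / [5, 9] / [6];  Q = [1, 2] / [3, 5] / [4]
  Insert 4 (step 6): P = [2, 4] / [5, 8] / [6, 9];  Q = [1, 2] / [3, 5] / [4, 6]
  Insert 1 (step 7): P = [1, 4] / [2, 8] / [5, 9] / [6];  Q = [1, 2] / [3, 5] / [4, 6] / [7]
  Insert 3 (step 8): P = [1, 3] / [2, 4] / [5, 8] / [6, 9];  Q = [1, 2] / [3, 5] / [4, 6] / [7, 8]
  Insert 7 (step 9): P = [1, 3, 7] / [2, 4] / [5, 8] / [6, 9];  Q = [1, 2, 9] / [3, 5] / [4, 6] / [7, 8]
Final shape: (3, 2, 2, 2).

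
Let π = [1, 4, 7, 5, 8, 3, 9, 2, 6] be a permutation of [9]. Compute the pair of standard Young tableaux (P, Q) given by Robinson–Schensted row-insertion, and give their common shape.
P = [1, 2, 5, 6, 9] / [3, 8] / [4] / [7];  Q = [1, 2, 3, 5, 7] / [4, 9] / [6] / [8];  common shape = (5, 2, 1, 1)

Row-insert the values π_1, π_2, … into P one at a time, bumping the leftmost entry strictly greater than the inserted value down to the next row. The recording tableau Q records, in position (i, j), the step at which that cell was added to P.
  Insert 1 (step 1): P = [1];  Q = [1]
  Insert 4 (step 2): P = [1, 4];  Q = [1, 2]
  Insert 7 (step 3): P = [1, 4, 7];  Q = [1, 2, 3]
  Insert 5 (step 4): P = [1, 4, 5] / [7];  Q = [1, 2, 3] / [4]
  Insert 8 (step 5): P = [1, 4, 5, 8] / [7];  Q = [1, 2, 3, 5] / [4]
  Insert 3 (step 6): P = [1, 3, 5, 8] / [4] / [7];  Q = [1, 2, 3, 5] / [4] / [6]
  Insert 9 (step 7): P = [1, 3, 5, 8, 9] / [4] / [7];  Q = [1, 2, 3, 5, 7] / [4] / [6]
  Insert 2 (step 8): P = [1, 2, 5, 8, 9] / [3] / [4] / [7];  Q = [1, 2, 3, 5, 7] / [4] / [6] / [8]
  Insert 6 (step 9): P = [1, 2, 5, 6, 9] / [3, 8] / [4] / [7];  Q = [1, 2, 3, 5, 7] / [4, 9] / [6] / [8]
Final shape: (5, 2, 1, 1).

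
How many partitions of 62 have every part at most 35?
p(62, parts ≤ 35) = 1288424

Use the recurrence p(n, m) = p(n, m−1) + p(n−m, m): either the largest part is < m (count p(n, m−1)) or the largest part is exactly m (remove one copy of m, count p(n−m, m)). With p(0, ·) = 1 this gives p(62, parts ≤ 35) = 1288424. (By conjugating Young diagrams, this also counts partitions of 62 into at most 35 parts.)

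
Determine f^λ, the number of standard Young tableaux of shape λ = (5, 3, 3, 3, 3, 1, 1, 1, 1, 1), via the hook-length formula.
# SYT of shape (5, 3, 3, 3, 3, 1, 1, 1, 1, 1) = 261891630

Hook-length formula: f^λ = n! / Π hook(c), product over all cells c of the Young diagram. For λ = (5, 3, 3, 3, 3, 1, 1, 1, 1, 1), n = 22 boxes. Hook lengths by row (left-to-right, top-to-bottom): [14, 8, 7, 2, 1]; [11, 5, 4]; [10, 4, 3]; [9, 3, 2]; [8, 2, 1]; [5]; [4]; [3]; [2]; [1]. Product of hooks = 4291854336000. So f^λ = 22! / 4291854336000 = 1124000727777607680000 / 4291854336000 = 261891630.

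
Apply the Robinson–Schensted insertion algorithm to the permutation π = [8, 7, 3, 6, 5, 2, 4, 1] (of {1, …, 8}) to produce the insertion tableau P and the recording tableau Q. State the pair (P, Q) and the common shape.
P = [1, 4] / [2, 5] / [3] / [6] / [7] / [8];  Q = [1, 4] / [2, 7] / [3] / [5] / [6] / [8];  common shape = (2, 2, 1, 1, 1, 1)

Row-insert the values π_1, π_2, … into P one at a time, bumping the leftmost entry strictly greater than the inserted value down to the next row. The recording tableau Q records, in position (i, j), the step at which that cell was added to P.
  Insert 8 (step 1): P = [8];  Q = [1]
  Insert 7 (step 2): P = [7] / [8];  Q = [1] / [2]
  Insert 3 (step 3): P = [3] / [7] / [8];  Q = [1] / [2] / [3]
  Insert 6 (step 4): P = [3, 6] / [7] / [8];  Q = [1, 4] / [2] / [3]
  Insert 5 (step 5): P = [3, 5] / [6] / [7] / [8];  Q = [1, 4] / [2] / [3] / [5]
  Insert 2 (step 6): P = [2, 5] / [3] / [6] / [7] / [8];  Q = [1, 4] / [2] / [3] / [5] / [6]
  Insert 4 (step 7): P = [2, 4] / [3, 5] / [6] / [7] / [8];  Q = [1, 4] / [2, 7] / [3] / [5] / [6]
  Insert 1 (step 8): P = [1, 4] / [2, 5] / [3] / [6] / [7] / [8];  Q = [1, 4] / [2, 7] / [3] / [5] / [6] / [8]
Final shape: (2, 2, 1, 1, 1, 1).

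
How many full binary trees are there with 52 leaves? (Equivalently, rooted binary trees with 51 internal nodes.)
C_51 = 7684785670514316385230816156

These full binary trees are counted by the Catalan number C_n = (1/(n + 1)) · C(2n, n). For n = 51: C_51 = (1/52) · C(102, 51) = 399608854866744452032002440112/52 = 7684785670514316385230816156.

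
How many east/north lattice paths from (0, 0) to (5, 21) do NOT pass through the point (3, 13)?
Number of paths = 40580

Total paths from (0, 0) to (5, 21): C(26, 5) = 65780. Paths through (3, 13): (paths (0, 0) → (3, 13)) × (paths (3, 13) → (5, 21)) = C(16, 3) · C(10, 2) = 560 · 45 = 25200. Avoidance count = 65780 − 25200 = 40580.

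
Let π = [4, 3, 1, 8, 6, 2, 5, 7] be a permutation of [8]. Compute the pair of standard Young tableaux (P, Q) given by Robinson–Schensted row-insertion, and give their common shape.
P = [1, 2, 5, 7] / [3, 6] / [4, 8];  Q = [1, 4, 7, 8] / [2, 5] / [3, 6];  common shape = (4, 2, 2)

Row-insert the values π_1, π_2, … into P one at a time, bumping the leftmost entry strictly greater than the inserted value down to the next row. The recording tableau Q records, in position (i, j), the step at which that cell was added to P.
  Insert 4 (step 1): P = [4];  Q = [1]
  Insert 3 (step 2): P = [3] / [4];  Q = [1] / [2]
  Insert 1 (step 3): P = [1] / [3] / [4];  Q = [1] / [2] / [3]
  Insert 8 (step 4): P = [1, 8] / [3] / [4];  Q = [1, 4] / [2] / [3]
  Insert 6 (step 5): P = [1, 6] / [3, 8] / [4];  Q = [1, 4] / [2, 5] / [3]
  Insert 2 (step 6): P = [1, 2] / [3, 6] / [4, 8];  Q = [1, 4] / [2, 5] / [3, 6]
  Insert 5 (step 7): P = [1, 2, 5] / [3, 6] / [4, 8];  Q = [1, 4, 7] / [2, 5] / [3, 6]
  Insert 7 (step 8): P = [1, 2, 5, 7] / [3, 6] / [4, 8];  Q = [1, 4, 7, 8] / [2, 5] / [3, 6]
Final shape: (4, 2, 2).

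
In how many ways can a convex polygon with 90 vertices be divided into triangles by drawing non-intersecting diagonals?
C_88 = 64633260585762914370496637486146181462681535261000

These polygon triangulations are counted by the Catalan number C_n = (1/(n + 1)) · C(2n, n). For n = 88: C_88 = (1/89) · C(176, 88) = 5752360192132899378974200736267010150178656638229000/89 = 64633260585762914370496637486146181462681535261000.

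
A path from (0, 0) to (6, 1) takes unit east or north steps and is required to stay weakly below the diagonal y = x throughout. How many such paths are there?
Number of paths = 6

By the reflection principle (André's argument), the number of monotone paths to (6, 1) with n ≤ m that never go above y = x is C(7, 6) − C(7, 7) = 7 − 1 = 6.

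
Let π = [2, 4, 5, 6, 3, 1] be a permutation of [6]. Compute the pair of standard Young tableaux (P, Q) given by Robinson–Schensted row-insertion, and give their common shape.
P = [1, 3, 5, 6] / [2] / [4];  Q = [1, 2, 3, 4] / [5] / [6];  common shape = (4, 1, 1)

Row-insert the values π_1, π_2, … into P one at a time, bumping the leftmost entry strictly greater than the inserted value down to the next row. The recording tableau Q records, in position (i, j), the step at which that cell was added to P.
  Insert 2 (step 1): P = [2];  Q = [1]
  Insert 4 (step 2): P = [2, 4];  Q = [1, 2]
  Insert 5 (step 3): P = [2, 4, 5];  Q = [1, 2, 3]
  Insert 6 (step 4): P = [2, 4, 5, 6];  Q = [1, 2, 3, 4]
  Insert 3 (step 5): P = [2, 3, 5, 6] / [4];  Q = [1, 2, 3, 4] / [5]
  Insert 1 (step 6): P = [1, 3, 5, 6] / [2] / [4];  Q = [1, 2, 3, 4] / [5] / [6]
Final shape: (4, 1, 1).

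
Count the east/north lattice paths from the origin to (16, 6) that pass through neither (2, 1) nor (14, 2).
Number of paths = 38514

Inclusion–exclusion. Total paths: C(22, 16) = 74613. Through P₁: C(3, 2)·C(19, 14) = 34884. Through P₂: C(16, 14)·C(6, 2) = 1800. Since P₁ is strictly southwest of P₂, a monotone path through both must visit P₁ then P₂; paths through both = C(3, 2)·C(13, 12)·C(6, 2) = 585. Avoid both = 74613 − 34884 − 1800 + 585 = 38514.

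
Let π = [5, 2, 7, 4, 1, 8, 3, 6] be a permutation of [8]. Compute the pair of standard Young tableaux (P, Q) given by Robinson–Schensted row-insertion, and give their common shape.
P = [1, 3, 6] / [2, 4, 8] / [5, 7];  Q = [1, 3, 6] / [2, 4, 8] / [5, 7];  common shape = (3, 3, 2)

Row-insert the values π_1, π_2, … into P one at a time, bumping the leftmost entry strictly greater than the inserted value down to the next row. The recording tableau Q records, in position (i, j), the step at which that cell was added to P.
  Insert 5 (step 1): P = [5];  Q = [1]
  Insert 2 (step 2): P = [2] / [5];  Q = [1] / [2]
  Insert 7 (step 3): P = [2, 7] / [5];  Q = [1, 3] / [2]
  Insert 4 (step 4): P = [2, 4] / [5, 7];  Q = [1, 3] / [2, 4]
  Insert 1 (step 5): P = [1, 4] / [2, 7] / [5];  Q = [1, 3] / [2, 4] / [5]
  Insert 8 (step 6): P = [1, 4, 8] / [2, 7] / [5];  Q = [1, 3, 6] / [2, 4] / [5]
  Insert 3 (step 7): P = [1, 3, 8] / [2, 4] / [5, 7];  Q = [1, 3, 6] / [2, 4] / [5, 7]
  Insert 6 (step 8): P = [1, 3, 6] / [2, 4, 8] / [5, 7];  Q = [1, 3, 6] / [2, 4, 8] / [5, 7]
Final shape: (3, 3, 2).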